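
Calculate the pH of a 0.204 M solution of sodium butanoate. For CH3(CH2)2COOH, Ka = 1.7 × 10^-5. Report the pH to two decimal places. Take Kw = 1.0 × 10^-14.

CH3(CH2)2COO- is the conjugate base of the weak acid CH3(CH2)2COOH.
Kb = Kw/Ka = 1.0×10^-14 / 1.7 × 10^-5 = 5.88 × 10^-10
Let x = [OH-] at equilibrium. Kb = x²/(0.204 − x).
Since Kb ≪ C₀, x ≈ √(Kb·C₀) = 1.10 × 10^-5 M.
(x/C₀ = 0.0054% < 5%, so the approximation holds.)
pOH = 4.96, so pH = 14.00 − pOH = 9.04

pH = 9.04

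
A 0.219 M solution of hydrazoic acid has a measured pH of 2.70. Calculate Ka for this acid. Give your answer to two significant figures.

[H+] = 10^(-2.70) = 2.00 × 10^-3 M
At equilibrium [HA] = 0.219 − 2.00 × 10^-3 = 2.17 × 10^-1 M
Ka = [H+][A-]/[HA] = (2.00 × 10^-3)² / 2.17 × 10^-1 = 1.8 × 10^-5

Ka = 1.8 × 10^-5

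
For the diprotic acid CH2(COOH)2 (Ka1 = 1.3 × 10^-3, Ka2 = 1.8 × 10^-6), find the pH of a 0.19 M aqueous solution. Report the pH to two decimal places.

pH = 1.82

Ka1 ≫ Ka2, so treat the first dissociation as the only significant source of H+.
Ka1 = x²/(0.19 − x) = 1.3 × 10^-3
Solving the quadratic: x = (−Ka1 + √(Ka1² + 4·Ka1·C₀))/2 = 1.51 × 10^-2 M
pH = −log(1.51 × 10^-2) = 1.82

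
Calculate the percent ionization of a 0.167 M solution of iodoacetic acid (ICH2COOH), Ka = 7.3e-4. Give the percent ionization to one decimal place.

6.4%

ICH2COOH ⇌ ICH2COO- + H+; let x = [H+] at equilibrium.
Ka = x²/(C₀ − x); solving the quadratic gives x = 1.07 × 10^-2 M.
Fraction ionized = 1.07 × 10^-2 / 0.167 = 0.0641 → 6.4%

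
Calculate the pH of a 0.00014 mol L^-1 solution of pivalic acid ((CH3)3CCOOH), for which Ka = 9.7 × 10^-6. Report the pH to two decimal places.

pH = 4.49

(CH3)3CCOOH ⇌ (CH3)3CCOO- + H+
Let x = [H+] at equilibrium. Ka = x²/(0.00014 − x).
The 5% rule fails; solving x² + Ka·x − Ka·C₀ = 0 exactly:
x = [−9.7e-06 + √(9.7e-06² + 5.43e-09)]/2 = 3.23 × 10^-5 M
pH = −log[H+] = −log(3.23 × 10^-5) = 4.49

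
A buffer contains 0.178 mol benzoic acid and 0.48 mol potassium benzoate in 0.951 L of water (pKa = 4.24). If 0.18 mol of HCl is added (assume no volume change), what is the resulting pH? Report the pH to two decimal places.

Added H+ converts C6H5COO- to C6H5COOH: C6H5COOH → 0.358 mol, C6H5COO- → 0.3 mol.
pH = pKa + log([A⁻]/[HA]) = 4.24 + log(0.3/0.358) = 4.24 -0.077

pH = 4.16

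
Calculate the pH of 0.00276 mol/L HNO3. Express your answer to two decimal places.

pH = 2.56

HNO3 is a strong acid and dissociates completely, so [H+] = 0.00276 M.
pH = -log(0.00276) = 2.56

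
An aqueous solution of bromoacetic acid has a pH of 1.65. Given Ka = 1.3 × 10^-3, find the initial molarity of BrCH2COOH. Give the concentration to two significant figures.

C₀ = 4.1 × 10^-1 M

[H+] = 10^(-1.65) = 2.24 × 10^-2 M = x
Ka = x²/(C₀ − x) ⇒ C₀ = x + x²/Ka
C₀ = 2.24 × 10^-2 + (2.24 × 10^-2)²/(1.3 × 10^-3) = 4.08 × 10^-1 M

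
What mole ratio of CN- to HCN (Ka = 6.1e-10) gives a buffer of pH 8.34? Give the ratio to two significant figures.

pKa = -log(6.1 × 10^-10) = 9.215
pH = pKa + log(r) ⇒ log(r) = 8.34 − 9.215 = -0.875
r = [CN-]/[HCN] = 10^(-0.875) = 0.133

ratio = 0.13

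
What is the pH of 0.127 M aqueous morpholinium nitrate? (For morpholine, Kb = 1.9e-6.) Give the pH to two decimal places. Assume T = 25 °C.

C4H8ONH2+ is the conjugate acid of the weak base C4H8ONH.
Ka = Kw/Kb = 1.0×10^-14 / 1.9 × 10^-6 = 5.26 × 10^-9
Ka = [H+]²/(0.127 − [H+]) = 5.26 × 10^-9
Since Ka ≪ C₀, [H+] ≈ √(Ka·C₀) = 2.58 × 10^-5 M.
pH = −log(2.58 × 10^-5) = 4.59

pH = 4.59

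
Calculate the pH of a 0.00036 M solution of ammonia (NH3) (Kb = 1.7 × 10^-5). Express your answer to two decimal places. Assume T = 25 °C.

NH3 + H2O ⇌ NH4+ + OH-
Let x = [OH-] at equilibrium. Kb = x²/(0.00036 − x).
x is not negligible relative to C₀; solve x² + 1.7e-05·x − 6.12e-09 = 0.
x = (−Kb + √(Kb² + 4·Kb·C₀))/2 = 7.02 × 10^-5 M
pOH = 4.15, so pH = 14.00 − pOH = 9.85

pH = 9.85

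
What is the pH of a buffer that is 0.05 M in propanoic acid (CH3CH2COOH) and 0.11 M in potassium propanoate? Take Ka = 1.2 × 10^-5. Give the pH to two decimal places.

pKa = −log(1.2 × 10^-5) = 4.921
pH = pKa + log([A⁻]/[HA]) = 4.921 + log(0.11/0.05)
pH = 4.921 + (+0.342) = 5.26

pH = 5.26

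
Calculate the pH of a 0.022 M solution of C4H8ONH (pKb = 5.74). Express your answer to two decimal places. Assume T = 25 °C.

pH = 10.30

C4H8ONH + H2O ⇌ C4H8ONH2+ + OH-
Kb = 10^(−5.74) = 1.82 × 10^-6
From the ICE table, Kb = [OH-]²/(0.022 − [OH-]) = 1.82 × 10^-6.
Since Kb ≪ C₀, [OH-] ≈ √(Kb·C₀) = 2.00 × 10^-4 M.
([OH-]/C₀ = 0.91% < 5%, so the approximation holds.)
pOH = 3.70, so pH = 14.00 − pOH = 10.30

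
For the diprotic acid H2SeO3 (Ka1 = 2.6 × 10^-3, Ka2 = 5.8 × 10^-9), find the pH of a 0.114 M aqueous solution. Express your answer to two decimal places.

Since Ka1 ≫ Ka2, the first ionization dominates [H+].
Ka1 = x²/(0.114 − x) = 2.6 × 10^-3
Solving the quadratic: x = (−Ka1 + √(Ka1² + 4·Ka1·C₀))/2 = 1.60 × 10^-2 M
pH = −log(1.60 × 10^-2) = 1.80

pH = 1.80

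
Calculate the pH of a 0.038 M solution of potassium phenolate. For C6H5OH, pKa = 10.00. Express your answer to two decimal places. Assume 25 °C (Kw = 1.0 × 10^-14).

pH = 11.28

C6H5O- is the conjugate base of the weak acid C6H5OH.
Ka = 10^(−10.00) = 1.00 × 10^-10
Kb = Kw/Ka = 1.0×10^-14 / 1.00 × 10^-10 = 1.00 × 10^-4
From the ICE table, Kb = x²/(0.038 − x) = 1.00 × 10^-4.
The 5% rule fails; solving x² + Kb·x − Kb·C₀ = 0 exactly:
x = (−Kb + √(Kb² + 4·Kb·C₀))/2 = 1.90 × 10^-3 M
pOH = −log(1.90 × 10^-3) = 2.72; pH = 14.00 − 2.72 = 11.28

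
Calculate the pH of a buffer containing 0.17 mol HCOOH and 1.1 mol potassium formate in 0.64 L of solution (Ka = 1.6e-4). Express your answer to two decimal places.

pKa = −log(1.6 × 10^-4) = 3.796
Henderson–Hasselbalch: pH = pKa + log([HCOO-]/[HCOOH]) = 3.796 + log(1.1/0.17)
pH = 3.796 + (+0.811) = 4.61

pH = 4.61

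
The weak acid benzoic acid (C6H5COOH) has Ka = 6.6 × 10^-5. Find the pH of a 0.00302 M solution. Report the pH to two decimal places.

C6H5COOH ⇌ C6H5COO- + H+
Ka = x²/(0.00302 − x) = 6.6 × 10^-5
The 5% rule fails; solving x² + Ka·x − Ka·C₀ = 0 exactly:
x = [−6.6e-05 + √(6.6e-05² + 7.97e-07)]/2 = 4.15 × 10^-4 M
pH = −log[H+] = −log(4.15 × 10^-4) = 3.38

pH = 3.38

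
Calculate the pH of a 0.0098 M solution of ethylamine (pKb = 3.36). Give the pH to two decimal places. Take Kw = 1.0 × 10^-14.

C2H5NH2 + H2O ⇌ C2H5NH3+ + OH-
Kb = 10^(−3.36) = 4.37 × 10^-4
Let x = [OH-] at equilibrium. Kb = x²/(0.0098 − x).
The 5% rule fails; solving x² + Kb·x − Kb·C₀ = 0 exactly:
x = (−Kb + √(Kb² + 4·Kb·C₀))/2 = 1.86 × 10^-3 M
pOH = −log(1.86 × 10^-3) = 2.73; pH = 14.00 − 2.73 = 11.27

pH = 11.27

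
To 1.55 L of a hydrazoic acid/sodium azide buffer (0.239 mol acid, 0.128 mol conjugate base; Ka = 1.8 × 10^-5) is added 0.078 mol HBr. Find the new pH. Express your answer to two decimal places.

pH = 3.94

Added H+ converts N3- to HN3: HN3 → 0.317 mol, N3- → 0.05 mol.
pKa = −log(1.8 × 10^-5) = 4.745
pH = pKa + log(n_N3-/n_HN3) = 4.745 + log(0.05/0.317) = 4.745 + (-0.802)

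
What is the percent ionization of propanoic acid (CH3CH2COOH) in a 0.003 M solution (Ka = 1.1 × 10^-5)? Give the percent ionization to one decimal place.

CH3CH2COOH ⇌ CH3CH2COO- + H+; let x = [H+] at equilibrium.
Solve x² + 1.1e-05x − 3.3e-08 = 0 → x = 1.76 × 10^-4 M
Fraction ionized = 1.76 × 10^-4 / 0.003 = 0.0587 → 5.9%

5.9%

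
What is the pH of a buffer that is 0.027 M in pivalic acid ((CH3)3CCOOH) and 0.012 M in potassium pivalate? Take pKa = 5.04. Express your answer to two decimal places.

pH = 4.69

pH = pKa + log([A⁻]/[HA]) = 5.04 + log(0.012/0.027)
pH = 5.04 + (-0.352) = 4.69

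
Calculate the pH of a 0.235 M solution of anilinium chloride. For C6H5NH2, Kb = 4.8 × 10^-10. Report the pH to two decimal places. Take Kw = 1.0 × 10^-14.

pH = 2.66

C6H5NH3+ is the conjugate acid of the weak base C6H5NH2.
Ka = Kw/Kb = 1.0×10^-14 / 4.8 × 10^-10 = 2.08 × 10^-5
From the ICE table, Ka = x²/(0.235 − x) = 2.08 × 10^-5.
Assume x ≪ 0.235: x ≈ √(2.08 × 10^-5 × 0.235) = 2.21 × 10^-3 M
(x/C₀ = 0.94% < 5%, so the approximation holds.)
pH = −log(2.21 × 10^-3) = 2.66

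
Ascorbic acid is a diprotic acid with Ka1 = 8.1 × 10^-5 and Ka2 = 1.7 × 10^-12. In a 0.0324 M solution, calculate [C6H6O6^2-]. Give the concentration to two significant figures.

1.7 × 10^-12 M

First ionization gives [H+] ≈ [HC6H6O6-] = 1.58 × 10^-3 M.
Second step: Ka2 = [H+][C6H6O6^2-]/[HC6H6O6-] ≈ [C6H6O6^2-] (since [H+] ≈ [HC6H6O6-]).
So [C6H6O6^2-] ≈ Ka2.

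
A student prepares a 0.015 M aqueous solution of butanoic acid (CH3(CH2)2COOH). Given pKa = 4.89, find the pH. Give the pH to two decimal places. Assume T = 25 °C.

CH3(CH2)2COOH ⇌ CH3(CH2)2COO- + H+
Ka = 10^(−4.89) = 1.29 × 10^-5
From the ICE table, Ka = [H+]²/(0.015 − [H+]) = 1.29 × 10^-5.
Neglecting [H+] in the denominator: [H+] = √(1.29 × 10^-5 × 0.015) = 4.40 × 10^-4 M
([H+]/C₀ = 2.9% < 5%, so the approximation holds.)
pH = −log[H+] = −log(4.40 × 10^-4) = 3.36

pH = 3.36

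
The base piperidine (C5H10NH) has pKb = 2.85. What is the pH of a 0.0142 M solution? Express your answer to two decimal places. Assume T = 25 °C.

pH = 11.58

C5H10NH + H2O ⇌ C5H10NH2+ + OH-
Kb = 10^(−2.85) = 1.41 × 10^-3
From the ICE table, Kb = [OH-]²/(0.0142 − [OH-]) = 1.41 × 10^-3.
Here C₀/Kb ≈ 10.1, so the small-[OH-] approximation fails. Use the quadratic:
[OH-] = (−Kb + √(Kb² + 4·Kb·C₀))/2 = 3.82 × 10^-3 M
pOH = 2.42, so pH = 14.00 − pOH = 11.58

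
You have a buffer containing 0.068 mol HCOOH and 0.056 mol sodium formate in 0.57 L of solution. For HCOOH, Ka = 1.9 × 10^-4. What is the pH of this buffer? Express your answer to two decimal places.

pKa = −log(1.9 × 10^-4) = 3.721
pH = pKa + log([A⁻]/[HA]) = 3.721 + log(0.056/0.068)
pH = 3.721 + (-0.084) = 3.64

pH = 3.64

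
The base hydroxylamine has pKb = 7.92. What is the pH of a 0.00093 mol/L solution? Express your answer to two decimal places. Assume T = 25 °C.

NH2OH + H2O ⇌ NH3OH+ + OH-
Kb = 10^(−7.92) = 1.20 × 10^-8
Kb = x²/(0.00093 − x) = 1.20 × 10^-8
Assume x ≪ 0.00093: x ≈ √(1.20 × 10^-8 × 0.00093) = 3.34 × 10^-6 M
Check: 0.36% ionized — well under 5%, approximation valid.
pOH = −log(3.34 × 10^-6) = 5.48; pH = 14.00 − 5.48 = 8.52

pH = 8.52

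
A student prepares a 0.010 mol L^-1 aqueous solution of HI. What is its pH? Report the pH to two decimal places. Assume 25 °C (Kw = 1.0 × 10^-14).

pH = 2.00

HI is a strong acid and dissociates completely, so [H+] = 0.010 M.
pH = -log(0.01) = 2.00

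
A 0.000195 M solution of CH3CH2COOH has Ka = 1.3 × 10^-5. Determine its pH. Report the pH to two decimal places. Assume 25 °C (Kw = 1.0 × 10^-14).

pH = 4.35

CH3CH2COOH ⇌ CH3CH2COO- + H+
From the ICE table, Ka = [H+]²/(0.000195 − [H+]) = 1.3 × 10^-5.
The 5% rule fails; solving [H+]² + Ka·[H+] − Ka·C₀ = 0 exactly:
[H+] = (−Ka + √(Ka² + 4·Ka·C₀))/2 = 4.43 × 10^-5 M
pH = −log(4.43 × 10^-5) = 4.35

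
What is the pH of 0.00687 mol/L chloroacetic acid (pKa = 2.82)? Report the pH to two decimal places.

pH = 2.59

ClCH2COOH ⇌ ClCH2COO- + H+
Ka = 10^(−2.82) = 1.51 × 10^-3
From the ICE table, Ka = [H+]²/(0.00687 − [H+]) = 1.51 × 10^-3.
Here C₀/Ka ≈ 4.55, so the small-[H+] approximation fails. Use the quadratic:
[H+] = [−0.00151 + √(0.00151² + 4.15e-05)]/2 = 2.55 × 10^-3 M
pH = −log[H+] = −log(2.55 × 10^-3) = 2.59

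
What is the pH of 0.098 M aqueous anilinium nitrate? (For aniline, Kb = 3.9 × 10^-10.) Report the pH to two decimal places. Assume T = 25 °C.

pH = 2.80

C6H5NH3+ is the conjugate acid of the weak base C6H5NH2.
Ka = Kw/Kb = 1.0×10^-14 / 3.9 × 10^-10 = 2.56 × 10^-5
Ka = [H+]²/(0.098 − [H+]) = 2.56 × 10^-5
Assume [H+] ≪ 0.098: [H+] ≈ √(2.56 × 10^-5 × 0.098) = 1.58 × 10^-3 M
([H+]/C₀ = 1.6% < 5%, so the approximation holds.)
pH = −log[H+] = −log(1.58 × 10^-3) = 2.80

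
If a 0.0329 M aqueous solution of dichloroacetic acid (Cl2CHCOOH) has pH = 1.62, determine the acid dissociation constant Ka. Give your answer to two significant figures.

[H+] = 10^(-1.62) = 2.40 × 10^-2 M
At equilibrium [HA] = 0.0329 − 2.40 × 10^-2 = 8.90 × 10^-3 M
Ka = [H+][A-]/[HA] = (2.40 × 10^-2)² / 8.90 × 10^-3 = 6.5 × 10^-2

Ka = 6.5 × 10^-2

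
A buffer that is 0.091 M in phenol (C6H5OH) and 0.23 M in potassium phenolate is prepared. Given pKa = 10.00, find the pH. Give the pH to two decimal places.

pH = 10.40

pH = pKa + log([A⁻]/[HA]) = 10.00 + log(0.23/0.091)
pH = 10.00 + (+0.403) = 10.40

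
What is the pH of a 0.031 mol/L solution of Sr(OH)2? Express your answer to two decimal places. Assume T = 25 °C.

Sr(OH)2 is a strong base (each formula unit releases 2 OH-); [OH-] = 0.062 M.
pOH = -log(0.062) = 1.21
pH = 14.00 - 1.21 = 12.79

pH = 12.79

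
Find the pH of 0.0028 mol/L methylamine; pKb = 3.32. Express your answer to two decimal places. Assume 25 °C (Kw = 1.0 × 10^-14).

pH = 10.97

CH3NH2 + H2O ⇌ CH3NH3+ + OH-
Kb = 10^(−3.32) = 4.79 × 10^-4
From the ICE table, Kb = [OH-]²/(0.0028 − [OH-]) = 4.79 × 10^-4.
Here C₀/Kb ≈ 5.85, so the small-[OH-] approximation fails. Use the quadratic:
[OH-] = [−0.000479 + √(0.000479² + 5.36e-06)]/2 = 9.43 × 10^-4 M
pOH = 3.03, so pH = 14.00 − pOH = 10.97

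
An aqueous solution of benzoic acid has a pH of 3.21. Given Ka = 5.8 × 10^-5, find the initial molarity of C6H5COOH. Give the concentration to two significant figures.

C₀ = 7.2 × 10^-3 M

[H+] = 10^(-3.21) = 6.17 × 10^-4 M = x
Ka = x²/(C₀ − x) ⇒ C₀ = x + x²/Ka
C₀ = 6.17 × 10^-4 + (6.17 × 10^-4)²/(5.8 × 10^-5) = 7.18 × 10^-3 M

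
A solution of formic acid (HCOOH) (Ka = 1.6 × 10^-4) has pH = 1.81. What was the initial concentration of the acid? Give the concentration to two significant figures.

C₀ = 1.5 M

[H+] = 10^(-1.81) = 1.55 × 10^-2 M = x
Ka = x²/(C₀ − x) ⇒ C₀ = x + x²/Ka
C₀ = 1.55 × 10^-2 + (1.55 × 10^-2)²/(1.6 × 10^-4) = 1.52 M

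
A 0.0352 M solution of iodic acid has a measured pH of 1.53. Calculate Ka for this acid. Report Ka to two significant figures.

Ka = 1.5 × 10^-1

[H+] = 10^(-1.53) = 2.95 × 10^-2 M
At equilibrium [HA] = 0.0352 − 2.95 × 10^-2 = 5.70 × 10^-3 M
Ka = [H+][A-]/[HA] = (2.95 × 10^-2)² / 5.70 × 10^-3 = 1.5 × 10^-1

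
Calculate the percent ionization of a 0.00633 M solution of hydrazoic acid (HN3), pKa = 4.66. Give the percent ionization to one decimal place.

HN3 ⇌ N3- + H+; let x = [H+] at equilibrium.
Ka = 10^(−4.66) = 2.19 × 10^-5
Ka = x²/(C₀ − x); solving the quadratic gives x = 3.62 × 10^-4 M.
% ionization = x/C₀ × 100% = 3.62 × 10^-4/0.00633 × 100% = 5.7%

5.7%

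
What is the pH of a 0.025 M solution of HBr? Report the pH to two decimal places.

pH = 1.60

HBr is a strong acid and dissociates completely, so [H+] = 0.025 M.
pH = -log(0.025) = 1.60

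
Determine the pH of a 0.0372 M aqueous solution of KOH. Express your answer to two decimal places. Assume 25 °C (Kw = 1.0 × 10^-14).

KOH is a strong base; [OH-] = 0.0372 M.
pOH = -log(0.0372) = 1.43
pH = 14.00 - 1.43 = 12.57

pH = 12.57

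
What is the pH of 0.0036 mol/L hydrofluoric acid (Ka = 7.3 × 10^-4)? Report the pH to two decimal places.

HF ⇌ F- + H+
From the ICE table, Ka = x²/(0.0036 − x) = 7.3 × 10^-4.
The 5% rule fails; solving x² + Ka·x − Ka·C₀ = 0 exactly:
x = [−0.00073 + √(0.00073² + 1.05e-05)]/2 = 1.30 × 10^-3 M
pH = −log(1.30 × 10^-3) = 2.89

pH = 2.89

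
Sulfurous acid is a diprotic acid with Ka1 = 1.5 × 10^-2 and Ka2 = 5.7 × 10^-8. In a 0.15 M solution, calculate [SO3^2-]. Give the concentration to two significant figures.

5.7 × 10^-8 M

First ionization gives [H+] ≈ [HSO3-] = 4.05 × 10^-2 M.
Second step: Ka2 = [H+][SO3^2-]/[HSO3-] ≈ [SO3^2-] (since [H+] ≈ [HSO3-]).
So [SO3^2-] ≈ Ka2.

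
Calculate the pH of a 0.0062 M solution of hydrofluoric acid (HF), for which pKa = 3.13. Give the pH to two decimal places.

pH = 2.74

HF ⇌ F- + H+
Ka = 10^(−3.13) = 7.41 × 10^-4
Ka = x²/(0.0062 − x) = 7.41 × 10^-4
The 5% rule fails; solving x² + Ka·x − Ka·C₀ = 0 exactly:
x = [−0.000741 + √(0.000741² + 1.84e-05)]/2 = 1.80 × 10^-3 M
pH = −log[H+] = −log(1.80 × 10^-3) = 2.74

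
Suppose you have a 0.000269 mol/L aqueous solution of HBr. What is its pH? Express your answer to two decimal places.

pH = 3.57

HBr is a strong acid and dissociates completely, so [H+] = 0.000269 M.
pH = -log(0.000269) = 3.57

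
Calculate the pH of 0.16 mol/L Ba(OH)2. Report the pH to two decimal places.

Ba(OH)2 is a strong base (each formula unit releases 2 OH-); [OH-] = 0.32 M.
pOH = -log(0.32) = 0.49
pH = 14.00 - 0.49 = 13.51

pH = 13.51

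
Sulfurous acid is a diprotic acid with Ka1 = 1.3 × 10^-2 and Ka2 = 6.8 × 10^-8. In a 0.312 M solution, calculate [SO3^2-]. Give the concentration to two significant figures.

First ionization gives [H+] ≈ [HSO3-] = 5.75 × 10^-2 M.
Second step: Ka2 = [H+][SO3^2-]/[HSO3-] ≈ [SO3^2-] (since [H+] ≈ [HSO3-]).
So [SO3^2-] ≈ Ka2.

6.8 × 10^-8 M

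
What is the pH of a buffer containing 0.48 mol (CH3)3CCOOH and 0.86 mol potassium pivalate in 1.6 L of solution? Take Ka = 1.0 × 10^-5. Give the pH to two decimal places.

pH = 5.25

pKa = −log(1.0 × 10^-5) = 5.000
pH = pKa + log([A⁻]/[HA]) = 5.000 + log(0.86/0.48)
pH = 5.000 + (+0.253) = 5.25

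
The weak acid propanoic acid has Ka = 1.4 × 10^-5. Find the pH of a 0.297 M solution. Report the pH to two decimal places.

CH3CH2COOH ⇌ CH3CH2COO- + H+
Ka = [H+]²/(0.297 − [H+]) = 1.4 × 10^-5
Since Ka ≪ C₀, [H+] ≈ √(Ka·C₀) = 2.04 × 10^-3 M.
([H+]/C₀ = 0.69% < 5%, so the approximation holds.)
pH = −log(2.04 × 10^-3) = 2.69

pH = 2.69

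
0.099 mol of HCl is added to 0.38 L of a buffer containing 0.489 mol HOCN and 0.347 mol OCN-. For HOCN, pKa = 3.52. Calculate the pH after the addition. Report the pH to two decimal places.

Added H+ converts OCN- to HOCN: HOCN → 0.588 mol, OCN- → 0.248 mol.
pH = pKa + log(n_OCN-/n_HOCN) = 3.52 + log(0.248/0.588) = 3.52 + (-0.375)

pH = 3.15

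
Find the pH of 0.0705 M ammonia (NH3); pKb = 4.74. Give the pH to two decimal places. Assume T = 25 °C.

pH = 11.05

NH3 + H2O ⇌ NH4+ + OH-
Kb = 10^(−4.74) = 1.82 × 10^-5
Kb = x²/(0.0705 − x) = 1.82 × 10^-5
Neglecting x in the denominator: x = √(1.82 × 10^-5 × 0.0705) = 1.13 × 10^-3 M
Check: 1.6% ionized — well under 5%, approximation valid.
pOH = 2.95, so pH = 14.00 − pOH = 11.05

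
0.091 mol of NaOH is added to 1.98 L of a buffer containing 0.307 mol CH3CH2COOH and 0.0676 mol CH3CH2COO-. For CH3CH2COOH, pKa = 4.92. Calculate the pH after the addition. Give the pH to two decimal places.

pH = 4.79

After neutralization: n(CH3CH2COOH) = 0.216 mol, n(CH3CH2COO-) = 0.159 mol.
pH = pKa + log([A⁻]/[HA]) = 4.92 + log(0.159/0.216) = 4.92 -0.133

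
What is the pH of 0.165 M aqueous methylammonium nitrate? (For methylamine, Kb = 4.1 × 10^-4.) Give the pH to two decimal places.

CH3NH3+ is the conjugate acid of the weak base CH3NH2.
Ka = Kw/Kb = 1.0×10^-14 / 4.1 × 10^-4 = 2.44 × 10^-11
Ka = [H+]²/(0.165 − [H+]) = 2.44 × 10^-11
Since Ka ≪ C₀, [H+] ≈ √(Ka·C₀) = 2.01 × 10^-6 M.
([H+]/C₀ = 0.0012% < 5%, so the approximation holds.)
pH = −log(2.01 × 10^-6) = 5.70

pH = 5.70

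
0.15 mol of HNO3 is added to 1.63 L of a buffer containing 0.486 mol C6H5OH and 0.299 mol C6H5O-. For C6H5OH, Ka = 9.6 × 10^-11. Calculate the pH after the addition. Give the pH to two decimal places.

After neutralization: n(C6H5OH) = 0.636 mol, n(C6H5O-) = 0.149 mol.
pKa = −log(9.6 × 10^-11) = 10.018
pH = pKa + log([A⁻]/[HA]) = 10.018 + log(0.149/0.636) = 10.018 -0.630

pH = 9.39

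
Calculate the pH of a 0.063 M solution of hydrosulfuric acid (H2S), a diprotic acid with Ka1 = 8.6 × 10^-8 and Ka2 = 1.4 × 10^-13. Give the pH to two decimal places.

Since Ka1 ≫ Ka2, the first ionization dominates [H+].
Ka1 = x²/(0.063 − x) = 8.6 × 10^-8
x ≈ √(8.6 × 10^-8 × 0.063) = 7.36 × 10^-5 M
pH = −log(7.36 × 10^-5) = 4.13

pH = 4.13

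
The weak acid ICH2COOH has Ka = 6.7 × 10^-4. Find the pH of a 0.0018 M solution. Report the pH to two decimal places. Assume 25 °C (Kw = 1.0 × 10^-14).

ICH2COOH ⇌ ICH2COO- + H+
From the ICE table, Ka = [H+]²/(0.0018 − [H+]) = 6.7 × 10^-4.
Here C₀/Ka ≈ 2.69, so the small-[H+] approximation fails. Use the quadratic:
[H+] = [−0.00067 + √(0.00067² + 4.82e-06)]/2 = 8.13 × 10^-4 M
pH = −log(8.13 × 10^-4) = 3.09

pH = 3.09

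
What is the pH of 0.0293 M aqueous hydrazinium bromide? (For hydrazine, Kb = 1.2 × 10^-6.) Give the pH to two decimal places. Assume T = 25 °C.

N2H5+ is the conjugate acid of the weak base N2H4.
Ka = Kw/Kb = 1.0×10^-14 / 1.2 × 10^-6 = 8.33 × 10^-9
From the ICE table, Ka = [H+]²/(0.0293 − [H+]) = 8.33 × 10^-9.
Assume [H+] ≪ 0.0293: [H+] ≈ √(8.33 × 10^-9 × 0.0293) = 1.56 × 10^-5 M
pH = −log(1.56 × 10^-5) = 4.81

pH = 4.81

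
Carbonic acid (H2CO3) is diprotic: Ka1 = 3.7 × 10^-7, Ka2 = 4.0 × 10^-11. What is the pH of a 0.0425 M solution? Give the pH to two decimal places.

Ka1 ≫ Ka2, so treat the first dissociation as the only significant source of H+.
Ka1 = x²/(0.0425 − x) = 3.7 × 10^-7
x ≈ √(3.7 × 10^-7 × 0.0425) = 1.25 × 10^-4 M
pH = −log(1.25 × 10^-4) = 3.90

pH = 3.90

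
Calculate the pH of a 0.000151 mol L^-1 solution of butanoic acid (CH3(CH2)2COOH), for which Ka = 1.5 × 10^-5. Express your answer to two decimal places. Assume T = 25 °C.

pH = 4.39

CH3(CH2)2COOH ⇌ CH3(CH2)2COO- + H+
Ka = [H+]²/(0.000151 − [H+]) = 1.5 × 10^-5
[H+] is not negligible relative to C₀; solve [H+]² + 1.5e-05·[H+] − 2.27e-09 = 0.
[H+] = (−Ka + √(Ka² + 4·Ka·C₀))/2 = 4.07 × 10^-5 M
pH = −log[H+] = −log(4.07 × 10^-5) = 4.39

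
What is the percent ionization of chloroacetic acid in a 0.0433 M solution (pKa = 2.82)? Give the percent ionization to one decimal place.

ClCH2COOH ⇌ ClCH2COO- + H+; let x = [H+] at equilibrium.
Ka = 10^(−2.82) = 1.51 × 10^-3
Ka = x²/(C₀ − x); solving the quadratic gives x = 7.37 × 10^-3 M.
Fraction ionized = 7.37 × 10^-3 / 0.0433 = 0.1702 → 17.0%

17.0%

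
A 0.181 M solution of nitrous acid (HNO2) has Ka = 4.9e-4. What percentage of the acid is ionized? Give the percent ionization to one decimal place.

5.1%

HNO2 ⇌ NO2- + H+; let x = [H+] at equilibrium.
Ka = x²/(C₀ − x); solving the quadratic gives x = 9.18 × 10^-3 M.
Fraction ionized = 9.18 × 10^-3 / 0.181 = 0.0507 → 5.1%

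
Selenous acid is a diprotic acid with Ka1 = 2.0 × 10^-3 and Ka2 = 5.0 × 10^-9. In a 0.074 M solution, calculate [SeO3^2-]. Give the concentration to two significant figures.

First ionization gives [H+] ≈ [HSeO3-] = 1.12 × 10^-2 M.
Second step: Ka2 = [H+][SeO3^2-]/[HSeO3-] ≈ [SeO3^2-] (since [H+] ≈ [HSeO3-]).
So [SeO3^2-] ≈ Ka2.

5.0 × 10^-9 M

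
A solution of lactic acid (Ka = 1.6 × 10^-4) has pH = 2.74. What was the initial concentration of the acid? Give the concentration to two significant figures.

[H+] = 10^(-2.74) = 1.82 × 10^-3 M = x
Ka = x²/(C₀ − x) ⇒ C₀ = x + x²/Ka
C₀ = 1.82 × 10^-3 + (1.82 × 10^-3)²/(1.6 × 10^-4) = 2.25 × 10^-2 M

C₀ = 2.3 × 10^-2 M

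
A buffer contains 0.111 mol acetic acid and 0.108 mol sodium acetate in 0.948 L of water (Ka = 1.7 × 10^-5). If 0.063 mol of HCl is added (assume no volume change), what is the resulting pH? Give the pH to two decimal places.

pH = 4.18

Added H+ converts CH3COO- to CH3COOH: CH3COOH → 0.174 mol, CH3COO- → 0.045 mol.
pKa = −log(1.7 × 10^-5) = 4.770
pH = pKa + log(n_CH3COO-/n_CH3COOH) = 4.770 + log(0.045/0.174) = 4.770 + (-0.587)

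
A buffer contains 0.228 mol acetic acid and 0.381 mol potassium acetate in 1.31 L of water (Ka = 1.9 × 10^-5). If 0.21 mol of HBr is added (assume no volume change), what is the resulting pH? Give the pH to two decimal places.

pH = 4.31

After neutralization: n(CH3COOH) = 0.438 mol, n(CH3COO-) = 0.171 mol.
pKa = −log(1.9 × 10^-5) = 4.721
Henderson–Hasselbalch with mole ratio 0.171/0.438: pH = 4.721 + (-0.408)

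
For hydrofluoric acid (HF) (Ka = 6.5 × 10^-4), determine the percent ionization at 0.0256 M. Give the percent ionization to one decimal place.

HF ⇌ F- + H+; let x = [H+] at equilibrium.
Ka = x²/(C₀ − x); solving the quadratic gives x = 3.77 × 10^-3 M.
% ionization = x/C₀ × 100% = 3.77 × 10^-3/0.0256 × 100% = 14.7%

14.7%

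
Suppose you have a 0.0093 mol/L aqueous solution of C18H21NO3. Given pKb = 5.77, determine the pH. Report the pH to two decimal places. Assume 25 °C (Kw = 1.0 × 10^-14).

pH = 10.10

C18H21NO3 + H2O ⇌ C18H22NO3+ + OH-
Kb = 10^(−5.77) = 1.70 × 10^-6
Kb = x²/(0.0093 − x) = 1.70 × 10^-6
Since Kb ≪ C₀, x ≈ √(Kb·C₀) = 1.26 × 10^-4 M.
pOH = 3.90, so pH = 14.00 − pOH = 10.10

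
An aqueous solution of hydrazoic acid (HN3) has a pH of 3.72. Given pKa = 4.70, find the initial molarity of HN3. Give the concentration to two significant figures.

[H+] = 10^(-3.72) = 1.91 × 10^-4 M = x
Ka = 10^(−4.70) = 2.00 × 10^-5
Ka = x²/(C₀ − x) ⇒ C₀ = x + x²/Ka
C₀ = 1.91 × 10^-4 + (1.91 × 10^-4)²/(2.00 × 10^-5) = 2.02 × 10^-3 M

C₀ = 2.0 × 10^-3 M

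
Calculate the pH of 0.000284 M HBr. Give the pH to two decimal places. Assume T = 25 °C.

HBr is a strong acid and dissociates completely, so [H+] = 0.000284 M.
pH = -log(0.000284) = 3.55

pH = 3.55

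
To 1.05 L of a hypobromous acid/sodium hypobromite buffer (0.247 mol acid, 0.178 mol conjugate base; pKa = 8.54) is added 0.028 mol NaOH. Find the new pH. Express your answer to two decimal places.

pH = 8.51

OH- converts HOBr to OBr-: HOBr → 0.219 mol, OBr- → 0.206 mol.
pH = pKa + log(n_OBr-/n_HOBr) = 8.54 + log(0.206/0.219) = 8.54 + (-0.027)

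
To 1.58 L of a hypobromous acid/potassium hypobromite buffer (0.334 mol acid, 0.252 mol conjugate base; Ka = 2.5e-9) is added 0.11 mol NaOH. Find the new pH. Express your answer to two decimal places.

pH = 8.81

OH- converts HOBr to OBr-: HOBr → 0.224 mol, OBr- → 0.362 mol.
pKa = −log(2.5 × 10^-9) = 8.602
pH = pKa + log(n_OBr-/n_HOBr) = 8.602 + log(0.362/0.224) = 8.602 + (+0.208)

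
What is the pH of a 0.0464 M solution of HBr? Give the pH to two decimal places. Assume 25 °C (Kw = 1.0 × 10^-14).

HBr is a strong acid and dissociates completely, so [H+] = 0.0464 M.
pH = -log(0.0464) = 1.33

pH = 1.33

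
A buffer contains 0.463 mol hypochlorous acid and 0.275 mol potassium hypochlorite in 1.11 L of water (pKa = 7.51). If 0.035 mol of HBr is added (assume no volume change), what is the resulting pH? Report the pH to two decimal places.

After neutralization: n(HOCl) = 0.498 mol, n(OCl-) = 0.24 mol.
pH = pKa + log([A⁻]/[HA]) = 7.51 + log(0.24/0.498) = 7.51 -0.317

pH = 7.19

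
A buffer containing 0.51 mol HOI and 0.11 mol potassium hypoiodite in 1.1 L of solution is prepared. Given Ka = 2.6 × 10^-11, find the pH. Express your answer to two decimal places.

pH = 9.92

pKa = −log(2.6 × 10^-11) = 10.585
Henderson–Hasselbalch: pH = pKa + log([OI-]/[HOI]) = 10.585 + log(0.11/0.51)
pH = 10.585 + (-0.666) = 9.92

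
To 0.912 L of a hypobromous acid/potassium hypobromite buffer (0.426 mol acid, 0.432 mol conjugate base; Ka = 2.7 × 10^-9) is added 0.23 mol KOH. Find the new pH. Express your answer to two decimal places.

OH- converts HOBr to OBr-: HOBr → 0.196 mol, OBr- → 0.662 mol.
pKa = −log(2.7 × 10^-9) = 8.569
pH = pKa + log(n_OBr-/n_HOBr) = 8.569 + log(0.662/0.196) = 8.569 + (+0.529)

pH = 9.10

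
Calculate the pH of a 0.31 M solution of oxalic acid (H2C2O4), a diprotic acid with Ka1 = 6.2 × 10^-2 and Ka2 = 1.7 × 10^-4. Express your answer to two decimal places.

Ka1 ≫ Ka2, so treat the first dissociation as the only significant source of H+.
Ka1 = x²/(0.31 − x) = 6.2 × 10^-2
Solving the quadratic: x = (−Ka1 + √(Ka1² + 4·Ka1·C₀))/2 = 1.11 × 10^-1 M
pH = −log(1.11 × 10^-1) = 0.95

pH = 0.95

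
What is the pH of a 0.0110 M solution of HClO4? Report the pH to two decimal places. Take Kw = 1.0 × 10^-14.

HClO4 is a strong acid and dissociates completely, so [H+] = 0.0110 M.
pH = -log(0.011) = 1.96

pH = 1.96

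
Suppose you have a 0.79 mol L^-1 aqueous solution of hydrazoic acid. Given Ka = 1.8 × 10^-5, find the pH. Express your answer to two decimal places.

HN3 ⇌ N3- + H+
From the ICE table, Ka = [H+]²/(0.79 − [H+]) = 1.8 × 10^-5.
Since Ka ≪ C₀, [H+] ≈ √(Ka·C₀) = 3.77 × 10^-3 M.
Check: 0.48% ionized — well under 5%, approximation valid.
pH = −log(3.77 × 10^-3) = 2.42

pH = 2.42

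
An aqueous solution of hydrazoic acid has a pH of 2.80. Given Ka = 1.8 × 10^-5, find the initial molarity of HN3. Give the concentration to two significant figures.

[H+] = 10^(-2.80) = 1.58 × 10^-3 M = x
Ka = x²/(C₀ − x) ⇒ C₀ = x + x²/Ka
C₀ = 1.58 × 10^-3 + (1.58 × 10^-3)²/(1.8 × 10^-5) = 1.40 × 10^-1 M

C₀ = 1.4 × 10^-1 M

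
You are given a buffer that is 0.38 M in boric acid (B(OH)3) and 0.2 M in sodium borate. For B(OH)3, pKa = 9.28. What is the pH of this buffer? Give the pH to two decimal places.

pH = 9.00

Using pH = pKa + log([base]/[acid]) with [base]/[acid] = 0.2/0.38:
pH = 9.28 + (-0.279) = 9.00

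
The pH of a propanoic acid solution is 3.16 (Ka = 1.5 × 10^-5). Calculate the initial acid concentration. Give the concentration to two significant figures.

C₀ = 3.3 × 10^-2 M

[H+] = 10^(-3.16) = 6.92 × 10^-4 M = x
Ka = x²/(C₀ − x) ⇒ C₀ = x + x²/Ka
C₀ = 6.92 × 10^-4 + (6.92 × 10^-4)²/(1.5 × 10^-5) = 3.26 × 10^-2 M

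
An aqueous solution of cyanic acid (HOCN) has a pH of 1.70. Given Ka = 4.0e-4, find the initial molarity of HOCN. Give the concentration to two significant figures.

[H+] = 10^(-1.70) = 2.00 × 10^-2 M = x
Ka = x²/(C₀ − x) ⇒ C₀ = x + x²/Ka
C₀ = 2.00 × 10^-2 + (2.00 × 10^-2)²/(4.0 × 10^-4) = 1.02 M

C₀ = 1.0 M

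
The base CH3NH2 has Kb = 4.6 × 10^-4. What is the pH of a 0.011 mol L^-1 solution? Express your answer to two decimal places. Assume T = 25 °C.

pH = 11.31

CH3NH2 + H2O ⇌ CH3NH3+ + OH-
Kb = x²/(0.011 − x) = 4.6 × 10^-4
x is not negligible relative to C₀; solve x² + 0.00046·x − 5.06e-06 = 0.
x = [−0.00046 + √(0.00046² + 2.02e-05)]/2 = 2.03 × 10^-3 M
pOH = 2.69, so pH = 14.00 − pOH = 11.31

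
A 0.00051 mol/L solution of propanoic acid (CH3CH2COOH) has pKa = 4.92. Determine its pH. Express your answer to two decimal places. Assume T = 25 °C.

pH = 4.14

CH3CH2COOH ⇌ CH3CH2COO- + H+
Ka = 10^(−4.92) = 1.20 × 10^-5
Let x = [H+] at equilibrium. Ka = x²/(0.00051 − x).
Here C₀/Ka ≈ 42.5, so the small-x approximation fails. Use the quadratic:
x = [−1.2e-05 + √(1.2e-05² + 2.45e-08)]/2 = 7.25 × 10^-5 M
pH = −log(7.25 × 10^-5) = 4.14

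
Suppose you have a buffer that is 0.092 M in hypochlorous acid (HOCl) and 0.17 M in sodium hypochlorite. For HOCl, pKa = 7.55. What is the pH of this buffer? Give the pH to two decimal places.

pH = pKa + log([A⁻]/[HA]) = 7.55 + log(0.17/0.092)
pH = 7.55 + (+0.267) = 7.82

pH = 7.82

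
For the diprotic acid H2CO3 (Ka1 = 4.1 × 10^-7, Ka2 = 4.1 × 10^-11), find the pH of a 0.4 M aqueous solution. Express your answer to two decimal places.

Ka1 ≫ Ka2, so treat the first dissociation as the only significant source of H+.
Ka1 = x²/(0.4 − x) = 4.1 × 10^-7
x ≈ √(4.1 × 10^-7 × 0.4) = 4.05 × 10^-4 M
pH = −log(4.05 × 10^-4) = 3.39

pH = 3.39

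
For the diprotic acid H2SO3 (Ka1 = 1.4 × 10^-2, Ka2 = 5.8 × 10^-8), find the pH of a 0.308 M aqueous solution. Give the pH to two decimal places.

Since Ka1 ≫ Ka2, the first ionization dominates [H+].
Ka1 = x²/(0.308 − x) = 1.4 × 10^-2
Solving the quadratic: x = (−Ka1 + √(Ka1² + 4·Ka1·C₀))/2 = 5.90 × 10^-2 M
pH = −log(5.90 × 10^-2) = 1.23

pH = 1.23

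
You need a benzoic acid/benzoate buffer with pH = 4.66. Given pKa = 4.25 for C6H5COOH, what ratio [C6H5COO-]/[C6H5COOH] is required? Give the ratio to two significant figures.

ratio = 2.6

pH = pKa + log(r) ⇒ log(r) = 4.66 − 4.25 = +0.41
r = [C6H5COO-]/[C6H5COOH] = 10^(+0.41) = 2.57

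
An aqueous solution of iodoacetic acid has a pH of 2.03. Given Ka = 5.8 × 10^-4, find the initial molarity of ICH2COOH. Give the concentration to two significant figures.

[H+] = 10^(-2.03) = 9.33 × 10^-3 M = x
Ka = x²/(C₀ − x) ⇒ C₀ = x + x²/Ka
C₀ = 9.33 × 10^-3 + (9.33 × 10^-3)²/(5.8 × 10^-4) = 1.59 × 10^-1 M

C₀ = 1.6 × 10^-1 M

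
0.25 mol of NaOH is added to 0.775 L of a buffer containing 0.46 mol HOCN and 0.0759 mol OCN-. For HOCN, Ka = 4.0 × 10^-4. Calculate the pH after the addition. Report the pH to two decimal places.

pH = 3.59

OH- converts HOCN to OCN-: HOCN → 0.21 mol, OCN- → 0.326 mol.
pKa = −log(4.0 × 10^-4) = 3.398
pH = pKa + log(n_OCN-/n_HOCN) = 3.398 + log(0.326/0.21) = 3.398 + (+0.191)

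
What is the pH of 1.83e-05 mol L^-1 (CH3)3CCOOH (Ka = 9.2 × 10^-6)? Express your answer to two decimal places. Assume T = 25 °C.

pH = 5.04

(CH3)3CCOOH ⇌ (CH3)3CCOO- + H+
Ka = x²/(1.83e-05 − x) = 9.2 × 10^-6
The 5% rule fails; solving x² + Ka·x − Ka·C₀ = 0 exactly:
x = [−9.2e-06 + √(9.2e-06² + 6.73e-10)]/2 = 9.17 × 10^-6 M
pH = −log[H+] = −log(9.17 × 10^-6) = 5.04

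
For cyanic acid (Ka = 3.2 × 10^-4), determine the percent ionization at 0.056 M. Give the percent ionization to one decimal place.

HOCN ⇌ OCN- + H+; let x = [H+] at equilibrium.
Solve x² + 0.00032x − 1.79e-05 = 0 → x = 4.08 × 10^-3 M
% ionization = x/C₀ × 100% = 4.08 × 10^-3/0.056 × 100% = 7.3%

7.3%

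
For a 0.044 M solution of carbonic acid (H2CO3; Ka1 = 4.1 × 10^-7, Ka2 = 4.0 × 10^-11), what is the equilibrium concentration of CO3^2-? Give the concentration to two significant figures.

First ionization gives [H+] ≈ [HCO3-] = 1.34 × 10^-4 M.
Second step: Ka2 = [H+][CO3^2-]/[HCO3-] ≈ [CO3^2-] (since [H+] ≈ [HCO3-]).
So [CO3^2-] ≈ Ka2.

4.0 × 10^-11 M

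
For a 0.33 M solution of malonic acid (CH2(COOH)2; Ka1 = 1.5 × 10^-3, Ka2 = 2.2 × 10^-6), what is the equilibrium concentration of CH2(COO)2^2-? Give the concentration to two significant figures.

2.2 × 10^-6 M

First ionization gives [H+] ≈ [CH2(COOH)COO-] = 2.15 × 10^-2 M.
Second step: Ka2 = [H+][CH2(COO)2^2-]/[CH2(COOH)COO-] ≈ [CH2(COO)2^2-] (since [H+] ≈ [CH2(COOH)COO-]).
So [CH2(COO)2^2-] ≈ Ka2.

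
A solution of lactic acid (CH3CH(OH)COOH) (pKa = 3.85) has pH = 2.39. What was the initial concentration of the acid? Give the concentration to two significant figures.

[H+] = 10^(-2.39) = 4.07 × 10^-3 M = x
Ka = 10^(−3.85) = 1.41 × 10^-4
Ka = x²/(C₀ − x) ⇒ C₀ = x + x²/Ka
C₀ = 4.07 × 10^-3 + (4.07 × 10^-3)²/(1.41 × 10^-4) = 1.22 × 10^-1 M

C₀ = 1.2 × 10^-1 M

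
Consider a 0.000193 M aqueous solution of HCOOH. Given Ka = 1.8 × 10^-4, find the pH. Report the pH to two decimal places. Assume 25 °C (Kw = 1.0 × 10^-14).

pH = 3.93

HCOOH ⇌ HCOO- + H+
Ka = x²/(0.000193 − x) = 1.8 × 10^-4
Here C₀/Ka ≈ 1.07, so the small-x approximation fails. Use the quadratic:
x = [−0.00018 + √(0.00018² + 1.39e-07)]/2 = 1.17 × 10^-4 M
pH = −log(1.17 × 10^-4) = 3.93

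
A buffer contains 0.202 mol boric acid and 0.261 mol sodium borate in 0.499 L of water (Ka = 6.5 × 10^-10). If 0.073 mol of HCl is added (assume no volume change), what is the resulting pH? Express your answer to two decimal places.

pH = 9.02

Added H+ converts B(OH)4- to B(OH)3: B(OH)3 → 0.275 mol, B(OH)4- → 0.188 mol.
pKa = −log(6.5 × 10^-10) = 9.187
pH = pKa + log(n_B(OH)4-/n_B(OH)3) = 9.187 + log(0.188/0.275) = 9.187 + (-0.165)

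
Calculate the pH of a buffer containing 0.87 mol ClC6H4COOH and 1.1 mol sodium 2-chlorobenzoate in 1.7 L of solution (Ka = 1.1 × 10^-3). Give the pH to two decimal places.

pKa = −log(1.1 × 10^-3) = 2.959
Henderson–Hasselbalch: pH = pKa + log([ClC6H4COO-]/[ClC6H4COOH]) = 2.959 + log(1.1/0.87)
pH = 2.959 + (+0.102) = 3.06

pH = 3.06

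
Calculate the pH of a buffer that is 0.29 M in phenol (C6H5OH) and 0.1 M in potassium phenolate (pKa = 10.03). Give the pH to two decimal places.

pH = 9.57

pH = pKa + log([A⁻]/[HA]) = 10.03 + log(0.1/0.29)
pH = 10.03 + (-0.462) = 9.57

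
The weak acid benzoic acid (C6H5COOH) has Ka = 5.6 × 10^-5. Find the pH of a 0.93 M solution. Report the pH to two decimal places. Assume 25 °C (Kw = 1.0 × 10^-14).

C6H5COOH ⇌ C6H5COO- + H+
Ka = x²/(0.93 − x) = 5.6 × 10^-5
Neglecting x in the denominator: x = √(5.6 × 10^-5 × 0.93) = 7.22 × 10^-3 M
(x/C₀ = 0.78% < 5%, so the approximation holds.)
pH = −log(7.22 × 10^-3) = 2.14

pH = 2.14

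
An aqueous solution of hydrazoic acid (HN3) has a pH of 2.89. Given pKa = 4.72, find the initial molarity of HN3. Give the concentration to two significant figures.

[H+] = 10^(-2.89) = 1.29 × 10^-3 M = x
Ka = 10^(−4.72) = 1.91 × 10^-5
Ka = x²/(C₀ − x) ⇒ C₀ = x + x²/Ka
C₀ = 1.29 × 10^-3 + (1.29 × 10^-3)²/(1.91 × 10^-5) = 8.84 × 10^-2 M

C₀ = 8.8 × 10^-2 M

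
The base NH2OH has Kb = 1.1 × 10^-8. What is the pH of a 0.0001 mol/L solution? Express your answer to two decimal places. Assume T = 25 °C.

NH2OH + H2O ⇌ NH3OH+ + OH-
Kb = x²/(0.0001 − x) = 1.1 × 10^-8
Since Kb ≪ C₀, x ≈ √(Kb·C₀) = 1.05 × 10^-6 M.
pOH = 5.98, so pH = 14.00 − pOH = 8.02

pH = 8.02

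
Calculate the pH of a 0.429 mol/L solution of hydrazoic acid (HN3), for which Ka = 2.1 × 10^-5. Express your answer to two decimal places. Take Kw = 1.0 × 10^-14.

HN3 ⇌ N3- + H+
Ka = x²/(0.429 − x) = 2.1 × 10^-5
Neglecting x in the denominator: x = √(2.1 × 10^-5 × 0.429) = 3.00 × 10^-3 M
pH = −log(3.00 × 10^-3) = 2.52

pH = 2.52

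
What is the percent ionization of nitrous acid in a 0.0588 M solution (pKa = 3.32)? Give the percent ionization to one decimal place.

8.6%

HNO2 ⇌ NO2- + H+; let x = [H+] at equilibrium.
Ka = 10^(−3.32) = 4.79 × 10^-4
Solve x² + 0.000479x − 2.82e-05 = 0 → x = 5.07 × 10^-3 M
% ionization = x/C₀ × 100% = 5.07 × 10^-3/0.0588 × 100% = 8.6%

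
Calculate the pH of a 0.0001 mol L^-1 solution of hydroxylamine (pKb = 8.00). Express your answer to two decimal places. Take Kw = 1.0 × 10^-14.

NH2OH + H2O ⇌ NH3OH+ + OH-
Kb = 10^(−8.00) = 1.00 × 10^-8
Kb = [OH-]²/(0.0001 − [OH-]) = 1.00 × 10^-8
Since Kb ≪ C₀, [OH-] ≈ √(Kb·C₀) = 1.00 × 10^-6 M.
pOH = −log(1.00 × 10^-6) = 6.00; pH = 14.00 − 6.00 = 8.00

pH = 8.00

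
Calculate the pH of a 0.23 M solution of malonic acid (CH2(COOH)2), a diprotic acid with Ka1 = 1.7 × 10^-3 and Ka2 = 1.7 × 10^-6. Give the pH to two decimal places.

pH = 1.72

Since Ka1 ≫ Ka2, the first ionization dominates [H+].
Ka1 = x²/(0.23 − x) = 1.7 × 10^-3
Solving the quadratic: x = (−Ka1 + √(Ka1² + 4·Ka1·C₀))/2 = 1.89 × 10^-2 M
pH = −log(1.89 × 10^-2) = 1.72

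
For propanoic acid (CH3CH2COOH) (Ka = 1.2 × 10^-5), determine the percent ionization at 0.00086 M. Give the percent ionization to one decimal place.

11.1%

CH3CH2COOH ⇌ CH3CH2COO- + H+; let x = [H+] at equilibrium.
Solve x² + 1.2e-05x − 1.03e-08 = 0 → x = 9.58 × 10^-5 M
Fraction ionized = 9.58 × 10^-5 / 0.00086 = 0.1114 → 11.1%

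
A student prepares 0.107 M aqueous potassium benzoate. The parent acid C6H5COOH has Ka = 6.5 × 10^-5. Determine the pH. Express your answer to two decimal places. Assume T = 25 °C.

C6H5COO- is the conjugate base of the weak acid C6H5COOH.
Kb = Kw/Ka = 1.0×10^-14 / 6.5 × 10^-5 = 1.54 × 10^-10
Kb = [OH-]²/(0.107 − [OH-]) = 1.54 × 10^-10
Assume [OH-] ≪ 0.107: [OH-] ≈ √(1.54 × 10^-10 × 0.107) = 4.06 × 10^-6 M
Check: 0.0038% ionized — well under 5%, approximation valid.
pOH = −log(4.06 × 10^-6) = 5.39; pH = 14.00 − 5.39 = 8.61

pH = 8.61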